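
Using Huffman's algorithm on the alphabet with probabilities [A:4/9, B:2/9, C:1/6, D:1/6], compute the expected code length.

Huffman tree construction:
Combine smallest probabilities repeatedly
Resulting codes:
  A: 0 (length 1)
  B: 10 (length 2)
  C: 110 (length 3)
  D: 111 (length 3)
Average length = Σ p(s) × length(s) = 1.8889 bits


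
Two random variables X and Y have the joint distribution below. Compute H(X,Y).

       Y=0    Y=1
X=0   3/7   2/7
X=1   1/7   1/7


H(X,Y) = -Σ p(x,y) log₂ p(x,y)
  p(0,0)=3/7: -0.4286 × log₂(0.4286) = 0.5239
  p(0,1)=2/7: -0.2857 × log₂(0.2857) = 0.5164
  p(1,0)=1/7: -0.1429 × log₂(0.1429) = 0.4011
  p(1,1)=1/7: -0.1429 × log₂(0.1429) = 0.4011
H(X,Y) = 1.8424 bits


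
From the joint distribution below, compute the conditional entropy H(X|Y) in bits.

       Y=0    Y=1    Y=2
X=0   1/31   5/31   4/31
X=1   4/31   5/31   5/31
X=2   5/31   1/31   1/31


H(X|Y) = Σ_y p(y) H(X|Y=y)
  p(Y=0) = 10/31, H(X|Y=0) = 1.3610
  p(Y=1) = 11/31, H(X|Y=1) = 1.3486
  p(Y=2) = 10/31, H(X|Y=2) = 1.3610
H(X|Y) = 0.3226×1.3610 + 0.3548×1.3486 + 0.3226×1.3610 = 1.3566 bits


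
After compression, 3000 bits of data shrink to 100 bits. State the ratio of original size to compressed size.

Compression ratio = Original / Compressed
= 3000 / 100 = 30.00:1


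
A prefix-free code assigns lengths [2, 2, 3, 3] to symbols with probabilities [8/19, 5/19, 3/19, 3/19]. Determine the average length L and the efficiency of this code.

Average length L = Σ p_i × l_i = 2.3158 bits
Entropy H = 1.8732 bits
Efficiency η = H/L × 100% = 80.89%


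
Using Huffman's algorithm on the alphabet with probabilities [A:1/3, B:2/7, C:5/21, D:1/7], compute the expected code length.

Huffman tree construction:
Combine smallest probabilities repeatedly
Resulting codes:
  A: 11 (length 2)
  B: 10 (length 2)
  C: 01 (length 2)
  D: 00 (length 2)
Average length = Σ p(s) × length(s) = 2.0000 bits


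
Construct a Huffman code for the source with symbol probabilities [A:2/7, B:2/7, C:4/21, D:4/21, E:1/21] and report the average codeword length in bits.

Huffman tree construction:
Combine smallest probabilities repeatedly
Resulting codes:
  A: 10 (length 2)
  B: 11 (length 2)
  C: 011 (length 3)
  D: 00 (length 2)
  E: 010 (length 3)
Average length = Σ p(s) × length(s) = 2.2381 bits


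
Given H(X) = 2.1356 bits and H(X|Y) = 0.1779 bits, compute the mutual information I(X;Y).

I(X;Y) = H(X) - H(X|Y)
I(X;Y) = 2.1356 - 0.1779 = 1.9577 bits


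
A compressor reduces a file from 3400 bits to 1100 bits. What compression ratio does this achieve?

Compression ratio = Original / Compressed
= 3400 / 1100 = 3.09:1


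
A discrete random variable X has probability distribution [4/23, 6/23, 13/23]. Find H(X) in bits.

H(X) = -Σ p(x) log₂ p(x)
  -4/23 × log₂(4/23) = 0.4389
  -6/23 × log₂(6/23) = 0.5057
  -13/23 × log₂(13/23) = 0.4652
H(X) = 1.4098 bits


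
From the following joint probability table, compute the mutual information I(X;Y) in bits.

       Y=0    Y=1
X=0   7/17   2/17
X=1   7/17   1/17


H(X) = 0.9975, H(Y) = 0.6723, H(X,Y) = 1.6579
I(X;Y) = H(X) + H(Y) - H(X,Y) = 0.0119 bits


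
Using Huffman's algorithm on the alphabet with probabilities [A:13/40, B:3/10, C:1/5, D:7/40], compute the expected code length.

Huffman tree construction:
Combine smallest probabilities repeatedly
Resulting codes:
  A: 11 (length 2)
  B: 10 (length 2)
  C: 01 (length 2)
  D: 00 (length 2)
Average length = Σ p(s) × length(s) = 2.0000 bits


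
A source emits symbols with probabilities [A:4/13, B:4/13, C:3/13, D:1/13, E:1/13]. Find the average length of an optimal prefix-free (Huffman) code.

Huffman tree construction:
Combine smallest probabilities repeatedly
Resulting codes:
  A: 10 (length 2)
  B: 11 (length 2)
  C: 01 (length 2)
  D: 000 (length 3)
  E: 001 (length 3)
Average length = Σ p(s) × length(s) = 2.1538 bits


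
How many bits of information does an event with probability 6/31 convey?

Information content I(x) = -log₂(p(x))
I = -log₂(6/31) = -log₂(0.1935)
I = 2.3692 bits


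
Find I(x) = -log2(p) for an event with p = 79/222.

Information content I(x) = -log₂(p(x))
I = -log₂(79/222) = -log₂(0.3559)
I = 1.4906 bits


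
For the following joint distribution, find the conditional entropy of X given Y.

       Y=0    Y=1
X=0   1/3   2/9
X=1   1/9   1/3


H(X|Y) = Σ_y p(y) H(X|Y=y)
  p(Y=0) = 4/9, H(X|Y=0) = 0.8113
  p(Y=1) = 5/9, H(X|Y=1) = 0.9710
H(X|Y) = 0.4444×0.8113 + 0.5556×0.9710 = 0.9000 bits


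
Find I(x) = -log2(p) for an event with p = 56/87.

Information content I(x) = -log₂(p(x))
I = -log₂(56/87) = -log₂(0.6437)
I = 0.6356 bits


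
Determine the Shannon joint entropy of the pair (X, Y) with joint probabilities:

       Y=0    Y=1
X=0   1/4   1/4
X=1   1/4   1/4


H(X,Y) = -Σ p(x,y) log₂ p(x,y)
  p(0,0)=1/4: -0.2500 × log₂(0.2500) = 0.5000
  p(0,1)=1/4: -0.2500 × log₂(0.2500) = 0.5000
  p(1,0)=1/4: -0.2500 × log₂(0.2500) = 0.5000
  p(1,1)=1/4: -0.2500 × log₂(0.2500) = 0.5000
H(X,Y) = 2.0000 bits


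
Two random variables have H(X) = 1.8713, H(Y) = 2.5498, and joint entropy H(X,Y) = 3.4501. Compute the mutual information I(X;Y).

I(X;Y) = H(X) + H(Y) - H(X,Y)
I(X;Y) = 1.8713 + 2.5498 - 3.4501 = 0.971 bits


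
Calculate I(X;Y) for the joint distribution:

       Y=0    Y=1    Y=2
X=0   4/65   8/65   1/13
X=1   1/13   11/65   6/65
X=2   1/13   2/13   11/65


H(X) = 1.5638, H(Y) = 1.5256, H(X,Y) = 3.0737
I(X;Y) = H(X) + H(Y) - H(X,Y) = 0.0157 bits


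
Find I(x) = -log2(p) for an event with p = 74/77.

Information content I(x) = -log₂(p(x))
I = -log₂(74/77) = -log₂(0.9610)
I = 0.0573 bits


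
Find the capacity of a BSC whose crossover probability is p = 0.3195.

For BSC with error probability p:
C = 1 - H(p) where H(p) is binary entropy
H(0.3195) = -0.3195 × log₂(0.3195) - 0.6805 × log₂(0.6805)
H(p) = 0.9038
C = 1 - 0.9038 = 0.0962 bits/use


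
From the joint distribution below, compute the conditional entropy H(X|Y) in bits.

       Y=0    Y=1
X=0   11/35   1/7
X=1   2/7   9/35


H(X|Y) = Σ_y p(y) H(X|Y=y)
  p(Y=0) = 3/5, H(X|Y=0) = 0.9984
  p(Y=1) = 2/5, H(X|Y=1) = 0.9403
H(X|Y) = 0.6000×0.9984 + 0.4000×0.9403 = 0.9751 bits


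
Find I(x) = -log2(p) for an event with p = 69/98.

Information content I(x) = -log₂(p(x))
I = -log₂(69/98) = -log₂(0.7041)
I = 0.5062 bits


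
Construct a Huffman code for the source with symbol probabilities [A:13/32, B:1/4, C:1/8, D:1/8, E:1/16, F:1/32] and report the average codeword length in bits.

Huffman tree construction:
Combine smallest probabilities repeatedly
Resulting codes:
  A: 0 (length 1)
  B: 10 (length 2)
  C: 1111 (length 4)
  D: 110 (length 3)
  E: 11101 (length 5)
  F: 11100 (length 5)
Average length = Σ p(s) × length(s) = 2.2500 bits


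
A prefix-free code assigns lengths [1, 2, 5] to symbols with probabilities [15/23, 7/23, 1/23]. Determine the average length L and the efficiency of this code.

Average length L = Σ p_i × l_i = 1.4783 bits
Entropy H = 1.1212 bits
Efficiency η = H/L × 100% = 75.84%


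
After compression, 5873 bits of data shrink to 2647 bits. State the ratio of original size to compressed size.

Compression ratio = Original / Compressed
= 5873 / 2647 = 2.22:1


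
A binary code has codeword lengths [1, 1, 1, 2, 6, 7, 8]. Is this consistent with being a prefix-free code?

Kraft inequality: Σ 2^(-l_i) ≤ 1 for prefix-free code
Calculating: 2^(-1) + 2^(-1) + 2^(-1) + 2^(-2) + 2^(-6) + 2^(-7) + 2^(-8)
= 0.5 + 0.5 + 0.5 + 0.25 + 0.015625 + 0.0078125 + 0.00390625
= 1.7773
Since 1.7773 > 1, prefix-free code does not exist


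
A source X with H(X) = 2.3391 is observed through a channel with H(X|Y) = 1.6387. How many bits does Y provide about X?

I(X;Y) = H(X) - H(X|Y)
I(X;Y) = 2.3391 - 1.6387 = 0.7004 bits


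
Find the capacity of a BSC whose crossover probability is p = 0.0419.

For BSC with error probability p:
C = 1 - H(p) where H(p) is binary entropy
H(0.0419) = -0.0419 × log₂(0.0419) - 0.9581 × log₂(0.9581)
H(p) = 0.2509
C = 1 - 0.2509 = 0.7491 bits/use


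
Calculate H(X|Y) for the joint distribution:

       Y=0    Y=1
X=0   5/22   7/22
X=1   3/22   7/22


H(X|Y) = Σ_y p(y) H(X|Y=y)
  p(Y=0) = 4/11, H(X|Y=0) = 0.9544
  p(Y=1) = 7/11, H(X|Y=1) = 1.0000
H(X|Y) = 0.3636×0.9544 + 0.6364×1.0000 = 0.9834 bits


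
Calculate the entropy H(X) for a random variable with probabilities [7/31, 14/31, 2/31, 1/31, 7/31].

H(X) = -Σ p(x) log₂ p(x)
  -7/31 × log₂(7/31) = 0.4848
  -14/31 × log₂(14/31) = 0.5179
  -2/31 × log₂(2/31) = 0.2551
  -1/31 × log₂(1/31) = 0.1598
  -7/31 × log₂(7/31) = 0.4848
H(X) = 1.9024 bits


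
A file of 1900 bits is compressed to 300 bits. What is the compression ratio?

Compression ratio = Original / Compressed
= 1900 / 300 = 6.33:1


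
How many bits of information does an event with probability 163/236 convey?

Information content I(x) = -log₂(p(x))
I = -log₂(163/236) = -log₂(0.6907)
I = 0.5339 bits


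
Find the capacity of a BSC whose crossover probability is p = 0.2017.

For BSC with error probability p:
C = 1 - H(p) where H(p) is binary entropy
H(0.2017) = -0.2017 × log₂(0.2017) - 0.7983 × log₂(0.7983)
H(p) = 0.7253
C = 1 - 0.7253 = 0.2747 bits/use


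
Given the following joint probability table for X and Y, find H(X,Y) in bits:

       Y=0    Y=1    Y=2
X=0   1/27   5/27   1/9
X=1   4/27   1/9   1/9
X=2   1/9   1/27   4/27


H(X,Y) = -Σ p(x,y) log₂ p(x,y)
  p(0,0)=1/27: -0.0370 × log₂(0.0370) = 0.1761
  p(0,1)=5/27: -0.1852 × log₂(0.1852) = 0.4505
  p(0,2)=1/9: -0.1111 × log₂(0.1111) = 0.3522
  p(1,0)=4/27: -0.1481 × log₂(0.1481) = 0.4081
  p(1,1)=1/9: -0.1111 × log₂(0.1111) = 0.3522
  p(1,2)=1/9: -0.1111 × log₂(0.1111) = 0.3522
  p(2,0)=1/9: -0.1111 × log₂(0.1111) = 0.3522
  p(2,1)=1/27: -0.0370 × log₂(0.0370) = 0.1761
  p(2,2)=4/27: -0.1481 × log₂(0.1481) = 0.4081
H(X,Y) = 3.0279 bits


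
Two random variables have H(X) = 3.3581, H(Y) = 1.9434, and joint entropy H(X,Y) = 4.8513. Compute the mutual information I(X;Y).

I(X;Y) = H(X) + H(Y) - H(X,Y)
I(X;Y) = 3.3581 + 1.9434 - 4.8513 = 0.4502 bits


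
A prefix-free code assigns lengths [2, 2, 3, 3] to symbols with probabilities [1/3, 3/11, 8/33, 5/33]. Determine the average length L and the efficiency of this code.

Average length L = Σ p_i × l_i = 2.3939 bits
Entropy H = 1.9476 bits
Efficiency η = H/L × 100% = 81.36%


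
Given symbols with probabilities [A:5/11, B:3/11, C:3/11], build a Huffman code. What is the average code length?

Huffman tree construction:
Combine smallest probabilities repeatedly
Resulting codes:
  A: 0 (length 1)
  B: 10 (length 2)
  C: 11 (length 2)
Average length = Σ p(s) × length(s) = 1.5455 bits


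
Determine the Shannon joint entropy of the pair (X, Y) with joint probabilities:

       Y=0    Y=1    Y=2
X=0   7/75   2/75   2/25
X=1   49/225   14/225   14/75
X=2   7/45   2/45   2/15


H(X,Y) = -Σ p(x,y) log₂ p(x,y)
  p(0,0)=7/75: -0.0933 × log₂(0.0933) = 0.3193
  p(0,1)=2/75: -0.0267 × log₂(0.0267) = 0.1394
  p(0,2)=2/25: -0.0800 × log₂(0.0800) = 0.2915
  p(1,0)=49/225: -0.2178 × log₂(0.2178) = 0.4789
  p(1,1)=14/225: -0.0622 × log₂(0.0622) = 0.2493
  p(1,2)=14/75: -0.1867 × log₂(0.1867) = 0.4520
  p(2,0)=7/45: -0.1556 × log₂(0.1556) = 0.4176
  p(2,1)=2/45: -0.0444 × log₂(0.0444) = 0.1996
  p(2,2)=2/15: -0.1333 × log₂(0.1333) = 0.3876
H(X,Y) = 2.9353 bits


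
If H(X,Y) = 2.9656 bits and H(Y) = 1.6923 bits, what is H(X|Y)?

Chain rule: H(X,Y) = H(X|Y) + H(Y)
H(X|Y) = H(X,Y) - H(Y) = 2.9656 - 1.6923 = 1.2733 bits


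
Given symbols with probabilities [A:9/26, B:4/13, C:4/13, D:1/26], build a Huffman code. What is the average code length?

Huffman tree construction:
Combine smallest probabilities repeatedly
Resulting codes:
  A: 11 (length 2)
  B: 01 (length 2)
  C: 10 (length 2)
  D: 00 (length 2)
Average length = Σ p(s) × length(s) = 2.0000 bits


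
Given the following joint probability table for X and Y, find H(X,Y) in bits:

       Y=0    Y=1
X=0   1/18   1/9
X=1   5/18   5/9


H(X,Y) = -Σ p(x,y) log₂ p(x,y)
  p(0,0)=1/18: -0.0556 × log₂(0.0556) = 0.2317
  p(0,1)=1/9: -0.1111 × log₂(0.1111) = 0.3522
  p(1,0)=5/18: -0.2778 × log₂(0.2778) = 0.5133
  p(1,1)=5/9: -0.5556 × log₂(0.5556) = 0.4711
H(X,Y) = 1.5683 bits


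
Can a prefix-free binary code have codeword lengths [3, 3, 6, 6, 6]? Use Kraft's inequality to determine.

Kraft inequality: Σ 2^(-l_i) ≤ 1 for prefix-free code
Calculating: 2^(-3) + 2^(-3) + 2^(-6) + 2^(-6) + 2^(-6)
= 0.125 + 0.125 + 0.015625 + 0.015625 + 0.015625
= 0.2969
Since 0.2969 ≤ 1, prefix-free code exists


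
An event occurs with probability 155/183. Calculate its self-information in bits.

Information content I(x) = -log₂(p(x))
I = -log₂(155/183) = -log₂(0.8470)
I = 0.2396 bits


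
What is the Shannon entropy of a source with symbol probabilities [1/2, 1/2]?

H(X) = -Σ p(x) log₂ p(x)
  -1/2 × log₂(1/2) = 0.5000
  -1/2 × log₂(1/2) = 0.5000
H(X) = 1.0000 bits


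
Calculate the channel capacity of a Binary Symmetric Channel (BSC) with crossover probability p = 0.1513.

For BSC with error probability p:
C = 1 - H(p) where H(p) is binary entropy
H(0.1513) = -0.1513 × log₂(0.1513) - 0.8487 × log₂(0.8487)
H(p) = 0.6131
C = 1 - 0.6131 = 0.3869 bits/use


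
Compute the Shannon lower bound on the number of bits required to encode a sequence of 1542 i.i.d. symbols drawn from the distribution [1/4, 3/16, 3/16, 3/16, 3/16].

Entropy H = 2.3113 bits/symbol
Minimum bits = H × n = 2.3113 × 1542
= 3563.99 bits


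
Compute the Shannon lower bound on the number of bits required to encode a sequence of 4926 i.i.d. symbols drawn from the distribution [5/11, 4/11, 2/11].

Entropy H = 1.4949 bits/symbol
Minimum bits = H × n = 1.4949 × 4926
= 7363.97 bits


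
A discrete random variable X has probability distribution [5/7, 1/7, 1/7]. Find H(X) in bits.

H(X) = -Σ p(x) log₂ p(x)
  -5/7 × log₂(5/7) = 0.3467
  -1/7 × log₂(1/7) = 0.4011
  -1/7 × log₂(1/7) = 0.4011
H(X) = 1.1488 bits


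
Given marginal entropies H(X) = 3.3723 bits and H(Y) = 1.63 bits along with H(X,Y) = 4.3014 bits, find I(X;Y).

I(X;Y) = H(X) + H(Y) - H(X,Y)
I(X;Y) = 3.3723 + 1.63 - 4.3014 = 0.7009 bits


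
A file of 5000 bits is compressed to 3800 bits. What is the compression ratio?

Compression ratio = Original / Compressed
= 5000 / 3800 = 1.32:1


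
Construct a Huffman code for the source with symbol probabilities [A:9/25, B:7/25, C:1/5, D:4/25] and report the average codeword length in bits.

Huffman tree construction:
Combine smallest probabilities repeatedly
Resulting codes:
  A: 11 (length 2)
  B: 10 (length 2)
  C: 01 (length 2)
  D: 00 (length 2)
Average length = Σ p(s) × length(s) = 2.0000 bits


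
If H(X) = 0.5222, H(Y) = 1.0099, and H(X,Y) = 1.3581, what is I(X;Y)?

I(X;Y) = H(X) + H(Y) - H(X,Y)
I(X;Y) = 0.5222 + 1.0099 - 1.3581 = 0.174 bits


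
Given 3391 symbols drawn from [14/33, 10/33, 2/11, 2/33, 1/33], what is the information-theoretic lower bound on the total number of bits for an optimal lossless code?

Entropy H = 1.8919 bits/symbol
Minimum bits = H × n = 1.8919 × 3391
= 6415.46 bits


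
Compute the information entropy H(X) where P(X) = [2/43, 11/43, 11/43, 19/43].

H(X) = -Σ p(x) log₂ p(x)
  -2/43 × log₂(2/43) = 0.2059
  -11/43 × log₂(11/43) = 0.5031
  -11/43 × log₂(11/43) = 0.5031
  -19/43 × log₂(19/43) = 0.5207
H(X) = 1.7328 bits


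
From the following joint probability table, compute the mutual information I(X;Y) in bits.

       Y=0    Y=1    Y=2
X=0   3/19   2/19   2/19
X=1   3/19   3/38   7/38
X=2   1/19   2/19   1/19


H(X) = 1.5294, H(Y) = 1.5779, H(X,Y) = 3.0525
I(X;Y) = H(X) + H(Y) - H(X,Y) = 0.0548 bits


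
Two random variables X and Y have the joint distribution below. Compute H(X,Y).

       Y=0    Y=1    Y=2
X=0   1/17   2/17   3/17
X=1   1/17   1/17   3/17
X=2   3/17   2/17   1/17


H(X,Y) = -Σ p(x,y) log₂ p(x,y)
  p(0,0)=1/17: -0.0588 × log₂(0.0588) = 0.2404
  p(0,1)=2/17: -0.1176 × log₂(0.1176) = 0.3632
  p(0,2)=3/17: -0.1765 × log₂(0.1765) = 0.4416
  p(1,0)=1/17: -0.0588 × log₂(0.0588) = 0.2404
  p(1,1)=1/17: -0.0588 × log₂(0.0588) = 0.2404
  p(1,2)=3/17: -0.1765 × log₂(0.1765) = 0.4416
  p(2,0)=3/17: -0.1765 × log₂(0.1765) = 0.4416
  p(2,1)=2/17: -0.1176 × log₂(0.1176) = 0.3632
  p(2,2)=1/17: -0.0588 × log₂(0.0588) = 0.2404
H(X,Y) = 3.0131 bits


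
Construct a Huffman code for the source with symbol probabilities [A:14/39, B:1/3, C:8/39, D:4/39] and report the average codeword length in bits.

Huffman tree construction:
Combine smallest probabilities repeatedly
Resulting codes:
  A: 0 (length 1)
  B: 11 (length 2)
  C: 101 (length 3)
  D: 100 (length 3)
Average length = Σ p(s) × length(s) = 1.9487 bits


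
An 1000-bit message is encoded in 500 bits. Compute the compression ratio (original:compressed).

Compression ratio = Original / Compressed
= 1000 / 500 = 2.00:1


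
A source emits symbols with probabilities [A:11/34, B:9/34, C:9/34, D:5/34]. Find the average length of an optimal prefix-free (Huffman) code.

Huffman tree construction:
Combine smallest probabilities repeatedly
Resulting codes:
  A: 11 (length 2)
  B: 01 (length 2)
  C: 10 (length 2)
  D: 00 (length 2)
Average length = Σ p(s) × length(s) = 2.0000 bits


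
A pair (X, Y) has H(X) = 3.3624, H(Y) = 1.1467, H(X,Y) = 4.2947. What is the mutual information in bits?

I(X;Y) = H(X) + H(Y) - H(X,Y)
I(X;Y) = 3.3624 + 1.1467 - 4.2947 = 0.2144 bits


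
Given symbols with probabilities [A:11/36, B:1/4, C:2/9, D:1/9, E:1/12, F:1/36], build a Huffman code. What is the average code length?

Huffman tree construction:
Combine smallest probabilities repeatedly
Resulting codes:
  A: 11 (length 2)
  B: 10 (length 2)
  C: 00 (length 2)
  D: 010 (length 3)
  E: 0111 (length 4)
  F: 0110 (length 4)
Average length = Σ p(s) × length(s) = 2.3333 bits


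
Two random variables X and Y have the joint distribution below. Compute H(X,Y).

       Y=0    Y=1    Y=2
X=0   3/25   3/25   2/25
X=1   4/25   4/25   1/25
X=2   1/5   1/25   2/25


H(X,Y) = -Σ p(x,y) log₂ p(x,y)
  p(0,0)=3/25: -0.1200 × log₂(0.1200) = 0.3671
  p(0,1)=3/25: -0.1200 × log₂(0.1200) = 0.3671
  p(0,2)=2/25: -0.0800 × log₂(0.0800) = 0.2915
  p(1,0)=4/25: -0.1600 × log₂(0.1600) = 0.4230
  p(1,1)=4/25: -0.1600 × log₂(0.1600) = 0.4230
  p(1,2)=1/25: -0.0400 × log₂(0.0400) = 0.1858
  p(2,0)=1/5: -0.2000 × log₂(0.2000) = 0.4644
  p(2,1)=1/25: -0.0400 × log₂(0.0400) = 0.1858
  p(2,2)=2/25: -0.0800 × log₂(0.0800) = 0.2915
H(X,Y) = 2.9991 bits


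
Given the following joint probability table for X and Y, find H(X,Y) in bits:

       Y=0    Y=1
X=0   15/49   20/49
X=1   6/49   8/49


H(X,Y) = -Σ p(x,y) log₂ p(x,y)
  p(0,0)=15/49: -0.3061 × log₂(0.3061) = 0.5228
  p(0,1)=20/49: -0.4082 × log₂(0.4082) = 0.5277
  p(1,0)=6/49: -0.1224 × log₂(0.1224) = 0.3710
  p(1,1)=8/49: -0.1633 × log₂(0.1633) = 0.4269
H(X,Y) = 1.8483 bits


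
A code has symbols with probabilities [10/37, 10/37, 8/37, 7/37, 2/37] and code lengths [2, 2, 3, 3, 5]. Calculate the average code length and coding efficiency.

Average length L = Σ p_i × l_i = 2.5676 bits
Entropy H = 2.1800 bits
Efficiency η = H/L × 100% = 84.90%


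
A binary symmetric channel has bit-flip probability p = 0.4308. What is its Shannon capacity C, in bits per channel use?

For BSC with error probability p:
C = 1 - H(p) where H(p) is binary entropy
H(0.4308) = -0.4308 × log₂(0.4308) - 0.5692 × log₂(0.5692)
H(p) = 0.9861
C = 1 - 0.9861 = 0.0139 bits/use


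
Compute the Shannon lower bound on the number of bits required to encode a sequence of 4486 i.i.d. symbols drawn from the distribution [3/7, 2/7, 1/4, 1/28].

Entropy H = 1.7120 bits/symbol
Minimum bits = H × n = 1.7120 × 4486
= 7679.86 bits


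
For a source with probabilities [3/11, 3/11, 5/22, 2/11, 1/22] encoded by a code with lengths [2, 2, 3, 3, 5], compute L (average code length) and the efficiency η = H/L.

Average length L = Σ p_i × l_i = 2.5455 bits
Entropy H = 2.1581 bits
Efficiency η = H/L × 100% = 84.78%


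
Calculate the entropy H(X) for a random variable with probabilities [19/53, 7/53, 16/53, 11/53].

H(X) = -Σ p(x) log₂ p(x)
  -19/53 × log₂(19/53) = 0.5306
  -7/53 × log₂(7/53) = 0.3857
  -16/53 × log₂(16/53) = 0.5216
  -11/53 × log₂(11/53) = 0.4708
H(X) = 1.9088 bits


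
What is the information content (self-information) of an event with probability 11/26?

Information content I(x) = -log₂(p(x))
I = -log₂(11/26) = -log₂(0.4231)
I = 1.2410 bits


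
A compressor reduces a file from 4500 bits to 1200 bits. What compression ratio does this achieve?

Compression ratio = Original / Compressed
= 4500 / 1200 = 3.75:1


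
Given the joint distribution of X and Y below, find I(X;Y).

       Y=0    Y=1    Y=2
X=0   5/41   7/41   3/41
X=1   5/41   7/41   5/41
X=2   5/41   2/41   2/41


H(X) = 1.5376, H(Y) = 1.5570, H(X,Y) = 3.0528
I(X;Y) = H(X) + H(Y) - H(X,Y) = 0.0418 bits


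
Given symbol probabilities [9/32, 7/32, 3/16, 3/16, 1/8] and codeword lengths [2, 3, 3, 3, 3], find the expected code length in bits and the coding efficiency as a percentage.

Average length L = Σ p_i × l_i = 2.7188 bits
Entropy H = 2.2750 bits
Efficiency η = H/L × 100% = 83.68%


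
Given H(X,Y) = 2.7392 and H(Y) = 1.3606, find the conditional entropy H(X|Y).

Chain rule: H(X,Y) = H(X|Y) + H(Y)
H(X|Y) = H(X,Y) - H(Y) = 2.7392 - 1.3606 = 1.3786 bits


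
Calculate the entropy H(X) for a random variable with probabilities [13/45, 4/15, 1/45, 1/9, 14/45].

H(X) = -Σ p(x) log₂ p(x)
  -13/45 × log₂(13/45) = 0.5175
  -4/15 × log₂(4/15) = 0.5085
  -1/45 × log₂(1/45) = 0.1220
  -1/9 × log₂(1/9) = 0.3522
  -14/45 × log₂(14/45) = 0.5241
H(X) = 2.0243 bits


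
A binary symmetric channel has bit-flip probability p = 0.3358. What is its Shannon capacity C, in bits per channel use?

For BSC with error probability p:
C = 1 - H(p) where H(p) is binary entropy
H(0.3358) = -0.3358 × log₂(0.3358) - 0.6642 × log₂(0.6642)
H(p) = 0.9207
C = 1 - 0.9207 = 0.0793 bits/use


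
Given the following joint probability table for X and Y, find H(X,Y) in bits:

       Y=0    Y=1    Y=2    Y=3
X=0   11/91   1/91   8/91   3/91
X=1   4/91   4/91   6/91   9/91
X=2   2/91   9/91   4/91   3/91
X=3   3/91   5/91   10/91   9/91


H(X,Y) = -Σ p(x,y) log₂ p(x,y)
  p(0,0)=11/91: -0.1209 × log₂(0.1209) = 0.3685
  p(0,1)=1/91: -0.0110 × log₂(0.0110) = 0.0715
  p(0,2)=8/91: -0.0879 × log₂(0.0879) = 0.3084
  p(0,3)=3/91: -0.0330 × log₂(0.0330) = 0.1623
  p(1,0)=4/91: -0.0440 × log₂(0.0440) = 0.1981
  p(1,1)=4/91: -0.0440 × log₂(0.0440) = 0.1981
  p(1,2)=6/91: -0.0659 × log₂(0.0659) = 0.2586
  p(1,3)=9/91: -0.0989 × log₂(0.0989) = 0.3301
  p(2,0)=2/91: -0.0220 × log₂(0.0220) = 0.1211
  p(2,1)=9/91: -0.0989 × log₂(0.0989) = 0.3301
  p(2,2)=4/91: -0.0440 × log₂(0.0440) = 0.1981
  p(2,3)=3/91: -0.0330 × log₂(0.0330) = 0.1623
  p(3,0)=3/91: -0.0330 × log₂(0.0330) = 0.1623
  p(3,1)=5/91: -0.0549 × log₂(0.0549) = 0.2300
  p(3,2)=10/91: -0.1099 × log₂(0.1099) = 0.3501
  p(3,3)=9/91: -0.0989 × log₂(0.0989) = 0.3301
H(X,Y) = 3.7798 bits


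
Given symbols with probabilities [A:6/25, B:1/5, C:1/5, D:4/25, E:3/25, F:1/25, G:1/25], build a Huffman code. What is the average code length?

Huffman tree construction:
Combine smallest probabilities repeatedly
Resulting codes:
  A: 10 (length 2)
  B: 111 (length 3)
  C: 00 (length 2)
  D: 110 (length 3)
  E: 011 (length 3)
  F: 0100 (length 4)
  G: 0101 (length 4)
Average length = Σ p(s) × length(s) = 2.6400 bits


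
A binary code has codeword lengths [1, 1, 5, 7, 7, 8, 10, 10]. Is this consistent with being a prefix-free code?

Kraft inequality: Σ 2^(-l_i) ≤ 1 for prefix-free code
Calculating: 2^(-1) + 2^(-1) + 2^(-5) + 2^(-7) + 2^(-7) + 2^(-8) + 2^(-10) + 2^(-10)
= 0.5 + 0.5 + 0.03125 + 0.0078125 + 0.0078125 + 0.00390625 + 0.0009765625 + 0.0009765625
= 1.0527
Since 1.0527 > 1, prefix-free code does not exist


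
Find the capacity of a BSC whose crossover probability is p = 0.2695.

For BSC with error probability p:
C = 1 - H(p) where H(p) is binary entropy
H(0.2695) = -0.2695 × log₂(0.2695) - 0.7305 × log₂(0.7305)
H(p) = 0.8407
C = 1 - 0.8407 = 0.1593 bits/use


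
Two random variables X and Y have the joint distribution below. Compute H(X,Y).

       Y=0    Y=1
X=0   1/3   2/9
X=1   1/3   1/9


H(X,Y) = -Σ p(x,y) log₂ p(x,y)
  p(0,0)=1/3: -0.3333 × log₂(0.3333) = 0.5283
  p(0,1)=2/9: -0.2222 × log₂(0.2222) = 0.4822
  p(1,0)=1/3: -0.3333 × log₂(0.3333) = 0.5283
  p(1,1)=1/9: -0.1111 × log₂(0.1111) = 0.3522
H(X,Y) = 1.8911 bits


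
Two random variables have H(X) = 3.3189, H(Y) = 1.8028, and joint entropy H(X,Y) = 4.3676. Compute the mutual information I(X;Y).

I(X;Y) = H(X) + H(Y) - H(X,Y)
I(X;Y) = 3.3189 + 1.8028 - 4.3676 = 0.7541 bits


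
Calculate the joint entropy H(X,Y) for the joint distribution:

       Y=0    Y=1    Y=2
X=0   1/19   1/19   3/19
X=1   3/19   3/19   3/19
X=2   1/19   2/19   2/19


H(X,Y) = -Σ p(x,y) log₂ p(x,y)
  p(0,0)=1/19: -0.0526 × log₂(0.0526) = 0.2236
  p(0,1)=1/19: -0.0526 × log₂(0.0526) = 0.2236
  p(0,2)=3/19: -0.1579 × log₂(0.1579) = 0.4205
  p(1,0)=3/19: -0.1579 × log₂(0.1579) = 0.4205
  p(1,1)=3/19: -0.1579 × log₂(0.1579) = 0.4205
  p(1,2)=3/19: -0.1579 × log₂(0.1579) = 0.4205
  p(2,0)=1/19: -0.0526 × log₂(0.0526) = 0.2236
  p(2,1)=2/19: -0.1053 × log₂(0.1053) = 0.3419
  p(2,2)=2/19: -0.1053 × log₂(0.1053) = 0.3419
H(X,Y) = 3.0364 bits


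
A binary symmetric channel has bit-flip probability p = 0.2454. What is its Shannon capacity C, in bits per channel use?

For BSC with error probability p:
C = 1 - H(p) where H(p) is binary entropy
H(0.2454) = -0.2454 × log₂(0.2454) - 0.7546 × log₂(0.7546)
H(p) = 0.8039
C = 1 - 0.8039 = 0.1961 bits/use


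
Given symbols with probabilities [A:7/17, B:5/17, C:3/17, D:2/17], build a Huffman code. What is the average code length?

Huffman tree construction:
Combine smallest probabilities repeatedly
Resulting codes:
  A: 0 (length 1)
  B: 10 (length 2)
  C: 111 (length 3)
  D: 110 (length 3)
Average length = Σ p(s) × length(s) = 1.8824 bits


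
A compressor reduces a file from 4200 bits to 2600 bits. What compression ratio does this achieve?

Compression ratio = Original / Compressed
= 4200 / 2600 = 1.62:1


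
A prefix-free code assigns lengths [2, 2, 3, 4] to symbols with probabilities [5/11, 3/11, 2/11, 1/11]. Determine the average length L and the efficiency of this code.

Average length L = Σ p_i × l_i = 2.3636 bits
Entropy H = 1.7899 bits
Efficiency η = H/L × 100% = 75.73%


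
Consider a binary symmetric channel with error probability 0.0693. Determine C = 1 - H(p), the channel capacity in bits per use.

For BSC with error probability p:
C = 1 - H(p) where H(p) is binary entropy
H(0.0693) = -0.0693 × log₂(0.0693) - 0.9307 × log₂(0.9307)
H(p) = 0.3633
C = 1 - 0.3633 = 0.6367 bits/use


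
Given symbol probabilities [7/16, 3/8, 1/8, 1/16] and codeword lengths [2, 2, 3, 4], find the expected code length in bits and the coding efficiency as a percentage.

Average length L = Σ p_i × l_i = 2.2500 bits
Entropy H = 1.6774 bits
Efficiency η = H/L × 100% = 74.55%


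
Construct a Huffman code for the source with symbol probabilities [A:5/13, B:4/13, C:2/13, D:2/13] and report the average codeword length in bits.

Huffman tree construction:
Combine smallest probabilities repeatedly
Resulting codes:
  A: 0 (length 1)
  B: 10 (length 2)
  C: 110 (length 3)
  D: 111 (length 3)
Average length = Σ p(s) × length(s) = 1.9231 bits


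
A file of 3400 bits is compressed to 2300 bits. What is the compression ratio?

Compression ratio = Original / Compressed
= 3400 / 2300 = 1.48:1


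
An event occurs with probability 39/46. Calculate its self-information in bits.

Information content I(x) = -log₂(p(x))
I = -log₂(39/46) = -log₂(0.8478)
I = 0.2382 bits


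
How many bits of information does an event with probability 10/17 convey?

Information content I(x) = -log₂(p(x))
I = -log₂(10/17) = -log₂(0.5882)
I = 0.7655 bits


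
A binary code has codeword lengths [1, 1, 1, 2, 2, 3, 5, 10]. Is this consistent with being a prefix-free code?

Kraft inequality: Σ 2^(-l_i) ≤ 1 for prefix-free code
Calculating: 2^(-1) + 2^(-1) + 2^(-1) + 2^(-2) + 2^(-2) + 2^(-3) + 2^(-5) + 2^(-10)
= 0.5 + 0.5 + 0.5 + 0.25 + 0.25 + 0.125 + 0.03125 + 0.0009765625
= 2.1572
Since 2.1572 > 1, prefix-free code does not exist


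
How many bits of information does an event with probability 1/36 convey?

Information content I(x) = -log₂(p(x))
I = -log₂(1/36) = -log₂(0.0278)
I = 5.1699 bits


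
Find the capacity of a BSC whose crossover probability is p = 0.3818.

For BSC with error probability p:
C = 1 - H(p) where H(p) is binary entropy
H(0.3818) = -0.3818 × log₂(0.3818) - 0.6182 × log₂(0.6182)
H(p) = 0.9593
C = 1 - 0.9593 = 0.0407 bits/use


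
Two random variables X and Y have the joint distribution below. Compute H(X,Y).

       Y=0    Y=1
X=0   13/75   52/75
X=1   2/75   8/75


H(X,Y) = -Σ p(x,y) log₂ p(x,y)
  p(0,0)=13/75: -0.1733 × log₂(0.1733) = 0.4383
  p(0,1)=52/75: -0.6933 × log₂(0.6933) = 0.3663
  p(1,0)=2/75: -0.0267 × log₂(0.0267) = 0.1394
  p(1,1)=8/75: -0.1067 × log₂(0.1067) = 0.3444
H(X,Y) = 1.2884 bits


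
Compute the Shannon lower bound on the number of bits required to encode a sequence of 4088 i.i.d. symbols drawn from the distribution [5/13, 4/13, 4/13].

Entropy H = 1.5766 bits/symbol
Minimum bits = H × n = 1.5766 × 4088
= 6445.23 bits


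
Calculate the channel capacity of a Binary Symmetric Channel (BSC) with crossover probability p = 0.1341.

For BSC with error probability p:
C = 1 - H(p) where H(p) is binary entropy
H(0.1341) = -0.1341 × log₂(0.1341) - 0.8659 × log₂(0.8659)
H(p) = 0.5686
C = 1 - 0.5686 = 0.4314 bits/use


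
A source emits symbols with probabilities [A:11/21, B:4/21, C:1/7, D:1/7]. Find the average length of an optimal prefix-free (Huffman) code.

Huffman tree construction:
Combine smallest probabilities repeatedly
Resulting codes:
  A: 1 (length 1)
  B: 00 (length 2)
  C: 010 (length 3)
  D: 011 (length 3)
Average length = Σ p(s) × length(s) = 1.7619 bits


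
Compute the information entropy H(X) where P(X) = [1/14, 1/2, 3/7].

H(X) = -Σ p(x) log₂ p(x)
  -1/14 × log₂(1/14) = 0.2720
  -1/2 × log₂(1/2) = 0.5000
  -3/7 × log₂(3/7) = 0.5239
H(X) = 1.2958 bits


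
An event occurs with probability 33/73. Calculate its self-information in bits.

Information content I(x) = -log₂(p(x))
I = -log₂(33/73) = -log₂(0.4521)
I = 1.1454 bits


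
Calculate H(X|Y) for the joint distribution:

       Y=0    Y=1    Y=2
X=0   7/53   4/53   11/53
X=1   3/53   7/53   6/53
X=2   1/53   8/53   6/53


H(X|Y) = Σ_y p(y) H(X|Y=y)
  p(Y=0) = 11/53, H(X|Y=0) = 1.2407
  p(Y=1) = 19/53, H(X|Y=1) = 1.5294
  p(Y=2) = 23/53, H(X|Y=2) = 1.5204
H(X|Y) = 0.2075×1.2407 + 0.3585×1.5294 + 0.4340×1.5204 = 1.4656 bits


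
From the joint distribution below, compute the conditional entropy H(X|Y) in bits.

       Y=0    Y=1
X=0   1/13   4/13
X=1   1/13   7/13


H(X|Y) = Σ_y p(y) H(X|Y=y)
  p(Y=0) = 2/13, H(X|Y=0) = 1.0000
  p(Y=1) = 11/13, H(X|Y=1) = 0.9457
H(X|Y) = 0.1538×1.0000 + 0.8462×0.9457 = 0.9540 bits


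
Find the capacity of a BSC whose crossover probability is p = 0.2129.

For BSC with error probability p:
C = 1 - H(p) where H(p) is binary entropy
H(0.2129) = -0.2129 × log₂(0.2129) - 0.7871 × log₂(0.7871)
H(p) = 0.7470
C = 1 - 0.7470 = 0.2530 bits/use


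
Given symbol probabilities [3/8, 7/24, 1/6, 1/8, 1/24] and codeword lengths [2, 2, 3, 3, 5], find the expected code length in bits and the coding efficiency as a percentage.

Average length L = Σ p_i × l_i = 2.4167 bits
Entropy H = 2.0460 bits
Efficiency η = H/L × 100% = 84.66%


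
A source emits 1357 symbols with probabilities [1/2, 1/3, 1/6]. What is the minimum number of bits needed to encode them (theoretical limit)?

Entropy H = 1.4591 bits/symbol
Minimum bits = H × n = 1.4591 × 1357
= 1980.06 bits


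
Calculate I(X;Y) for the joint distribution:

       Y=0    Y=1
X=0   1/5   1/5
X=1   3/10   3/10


H(X) = 0.9710, H(Y) = 1.0000, H(X,Y) = 1.9710
I(X;Y) = H(X) + H(Y) - H(X,Y) = 0.0000 bits


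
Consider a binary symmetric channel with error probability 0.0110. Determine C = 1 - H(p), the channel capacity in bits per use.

For BSC with error probability p:
C = 1 - H(p) where H(p) is binary entropy
H(0.0110) = -0.0110 × log₂(0.0110) - 0.9890 × log₂(0.9890)
H(p) = 0.0874
C = 1 - 0.0874 = 0.9126 bits/use


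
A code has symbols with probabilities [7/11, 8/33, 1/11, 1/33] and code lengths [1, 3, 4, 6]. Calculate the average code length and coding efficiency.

Average length L = Σ p_i × l_i = 1.9091 bits
Entropy H = 1.3779 bits
Efficiency η = H/L × 100% = 72.18%


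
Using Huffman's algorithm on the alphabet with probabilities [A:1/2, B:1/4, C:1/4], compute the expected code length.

Huffman tree construction:
Combine smallest probabilities repeatedly
Resulting codes:
  A: 0 (length 1)
  B: 10 (length 2)
  C: 11 (length 2)
Average length = Σ p(s) × length(s) = 1.5000 bits


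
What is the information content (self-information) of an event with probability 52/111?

Information content I(x) = -log₂(p(x))
I = -log₂(52/111) = -log₂(0.4685)
I = 1.0940 bits


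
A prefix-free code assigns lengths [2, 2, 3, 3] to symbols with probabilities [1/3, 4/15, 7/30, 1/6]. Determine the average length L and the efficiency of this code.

Average length L = Σ p_i × l_i = 2.4000 bits
Entropy H = 1.9575 bits
Efficiency η = H/L × 100% = 81.56%


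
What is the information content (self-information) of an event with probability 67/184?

Information content I(x) = -log₂(p(x))
I = -log₂(67/184) = -log₂(0.3641)
I = 1.4575 bits


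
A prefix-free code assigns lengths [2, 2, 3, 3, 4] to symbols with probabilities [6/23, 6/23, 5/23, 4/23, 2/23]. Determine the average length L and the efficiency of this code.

Average length L = Σ p_i × l_i = 2.5652 bits
Entropy H = 2.2353 bits
Efficiency η = H/L × 100% = 87.14%


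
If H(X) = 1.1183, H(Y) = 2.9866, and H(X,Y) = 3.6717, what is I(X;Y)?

I(X;Y) = H(X) + H(Y) - H(X,Y)
I(X;Y) = 1.1183 + 2.9866 - 3.6717 = 0.4332 bits


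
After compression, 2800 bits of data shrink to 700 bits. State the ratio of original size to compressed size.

Compression ratio = Original / Compressed
= 2800 / 700 = 4.00:1


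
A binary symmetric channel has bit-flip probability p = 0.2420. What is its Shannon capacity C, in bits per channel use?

For BSC with error probability p:
C = 1 - H(p) where H(p) is binary entropy
H(0.2420) = -0.2420 × log₂(0.2420) - 0.7580 × log₂(0.7580)
H(p) = 0.7984
C = 1 - 0.7984 = 0.2016 bits/use


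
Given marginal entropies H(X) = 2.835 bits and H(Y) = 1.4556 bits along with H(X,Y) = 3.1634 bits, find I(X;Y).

I(X;Y) = H(X) + H(Y) - H(X,Y)
I(X;Y) = 2.835 + 1.4556 - 3.1634 = 1.1272 bits


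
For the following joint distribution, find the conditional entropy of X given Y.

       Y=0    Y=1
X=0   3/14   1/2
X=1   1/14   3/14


H(X|Y) = Σ_y p(y) H(X|Y=y)
  p(Y=0) = 2/7, H(X|Y=0) = 0.8113
  p(Y=1) = 5/7, H(X|Y=1) = 0.8813
H(X|Y) = 0.2857×0.8113 + 0.7143×0.8813 = 0.8613 bits


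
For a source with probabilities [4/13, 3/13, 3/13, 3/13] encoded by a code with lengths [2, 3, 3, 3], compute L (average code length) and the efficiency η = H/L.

Average length L = Σ p_i × l_i = 2.6923 bits
Entropy H = 1.9878 bits
Efficiency η = H/L × 100% = 73.83%


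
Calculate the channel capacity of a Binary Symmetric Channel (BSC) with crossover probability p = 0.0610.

For BSC with error probability p:
C = 1 - H(p) where H(p) is binary entropy
H(0.0610) = -0.0610 × log₂(0.0610) - 0.9390 × log₂(0.9390)
H(p) = 0.3314
C = 1 - 0.3314 = 0.6686 bits/use


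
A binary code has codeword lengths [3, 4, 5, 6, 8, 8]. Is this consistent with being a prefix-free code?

Kraft inequality: Σ 2^(-l_i) ≤ 1 for prefix-free code
Calculating: 2^(-3) + 2^(-4) + 2^(-5) + 2^(-6) + 2^(-8) + 2^(-8)
= 0.125 + 0.0625 + 0.03125 + 0.015625 + 0.00390625 + 0.00390625
= 0.2422
Since 0.2422 ≤ 1, prefix-free code exists


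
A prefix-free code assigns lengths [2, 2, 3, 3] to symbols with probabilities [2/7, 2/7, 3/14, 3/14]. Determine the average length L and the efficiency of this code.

Average length L = Σ p_i × l_i = 2.4286 bits
Entropy H = 1.9852 bits
Efficiency η = H/L × 100% = 81.74%


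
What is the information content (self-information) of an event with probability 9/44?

Information content I(x) = -log₂(p(x))
I = -log₂(9/44) = -log₂(0.2045)
I = 2.2895 bits


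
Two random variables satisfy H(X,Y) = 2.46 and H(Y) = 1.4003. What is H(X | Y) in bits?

Chain rule: H(X,Y) = H(X|Y) + H(Y)
H(X|Y) = H(X,Y) - H(Y) = 2.46 - 1.4003 = 1.0597 bits


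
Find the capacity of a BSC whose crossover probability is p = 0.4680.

For BSC with error probability p:
C = 1 - H(p) where H(p) is binary entropy
H(0.4680) = -0.4680 × log₂(0.4680) - 0.5320 × log₂(0.5320)
H(p) = 0.9970
C = 1 - 0.9970 = 0.0030 bits/use


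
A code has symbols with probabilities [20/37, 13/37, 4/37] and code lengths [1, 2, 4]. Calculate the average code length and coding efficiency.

Average length L = Σ p_i × l_i = 1.6757 bits
Entropy H = 1.3569 bits
Efficiency η = H/L × 100% = 80.98%


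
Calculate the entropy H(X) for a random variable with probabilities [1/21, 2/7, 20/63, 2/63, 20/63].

H(X) = -Σ p(x) log₂ p(x)
  -1/21 × log₂(1/21) = 0.2092
  -2/7 × log₂(2/7) = 0.5164
  -20/63 × log₂(20/63) = 0.5255
  -2/63 × log₂(2/63) = 0.1580
  -20/63 × log₂(20/63) = 0.5255
H(X) = 1.9346 bits


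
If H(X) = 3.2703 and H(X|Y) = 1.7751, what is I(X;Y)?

I(X;Y) = H(X) - H(X|Y)
I(X;Y) = 3.2703 - 1.7751 = 1.4952 bits


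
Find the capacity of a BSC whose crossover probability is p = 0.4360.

For BSC with error probability p:
C = 1 - H(p) where H(p) is binary entropy
H(0.4360) = -0.4360 × log₂(0.4360) - 0.5640 × log₂(0.5640)
H(p) = 0.9881
C = 1 - 0.9881 = 0.0119 bits/use


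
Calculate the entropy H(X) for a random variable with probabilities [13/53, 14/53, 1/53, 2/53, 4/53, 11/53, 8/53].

H(X) = -Σ p(x) log₂ p(x)
  -13/53 × log₂(13/53) = 0.4973
  -14/53 × log₂(14/53) = 0.5073
  -1/53 × log₂(1/53) = 0.1081
  -2/53 × log₂(2/53) = 0.1784
  -4/53 × log₂(4/53) = 0.2814
  -11/53 × log₂(11/53) = 0.4708
  -8/53 × log₂(8/53) = 0.4118
H(X) = 2.4550 bits


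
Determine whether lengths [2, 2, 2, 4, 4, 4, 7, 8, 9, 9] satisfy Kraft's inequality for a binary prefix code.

Kraft inequality: Σ 2^(-l_i) ≤ 1 for prefix-free code
Calculating: 2^(-2) + 2^(-2) + 2^(-2) + 2^(-4) + 2^(-4) + 2^(-4) + 2^(-7) + 2^(-8) + 2^(-9) + 2^(-9)
= 0.25 + 0.25 + 0.25 + 0.0625 + 0.0625 + 0.0625 + 0.0078125 + 0.00390625 + 0.001953125 + 0.001953125
= 0.9531
Since 0.9531 ≤ 1, prefix-free code exists


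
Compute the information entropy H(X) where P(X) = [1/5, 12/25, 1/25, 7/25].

H(X) = -Σ p(x) log₂ p(x)
  -1/5 × log₂(1/5) = 0.4644
  -12/25 × log₂(12/25) = 0.5083
  -1/25 × log₂(1/25) = 0.1858
  -7/25 × log₂(7/25) = 0.5142
H(X) = 1.6726 bits
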